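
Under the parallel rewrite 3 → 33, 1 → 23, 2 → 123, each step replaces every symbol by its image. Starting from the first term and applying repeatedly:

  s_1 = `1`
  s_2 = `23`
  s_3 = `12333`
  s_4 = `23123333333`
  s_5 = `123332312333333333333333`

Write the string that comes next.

φ(123332312333333333333333) expands symbol-by-symbol to 23 123 33 33 33 123 33 23 123 33 33 33 33 33 33 33 33 33 33 33 33 33 33 33; joining the 24 pieces gives the next term.

231233333331233323123333333333333333333333333333333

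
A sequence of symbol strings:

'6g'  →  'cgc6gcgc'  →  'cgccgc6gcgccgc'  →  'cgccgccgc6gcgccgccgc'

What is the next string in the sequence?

Every step adds cgc to the front and cgc to the end of the previous string.
One more step from cgccgccgc6gcgccgccgc gives the answer.

cgccgccgccgc6gcgccgccgccgc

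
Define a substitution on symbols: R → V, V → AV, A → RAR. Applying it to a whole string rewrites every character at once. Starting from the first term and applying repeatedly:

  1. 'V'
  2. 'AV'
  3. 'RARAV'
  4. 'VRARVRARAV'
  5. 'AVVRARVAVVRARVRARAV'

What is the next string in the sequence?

Rewriting the 19 symbols of AVVRARVAVVRARVRARAV one by one yields RAR AV AV V RAR V AV RAR AV AV V RAR V AV V RAR V RAR AV; concatenated:

RARAVAVVRARVAVRARAVAVVRARVAVVRARVRARAV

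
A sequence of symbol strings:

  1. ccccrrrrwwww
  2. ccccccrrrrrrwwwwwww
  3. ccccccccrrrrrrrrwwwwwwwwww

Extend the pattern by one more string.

ccccccccccrrrrrrrrrrwwwwwwwwwwwww

Term n consists of 2n c's, followed by 2n r's, followed by 3n-2 w's, where the shown terms are n = 2, 3, 4.
For the next term, n = 5, so the run lengths are 10, 10, 13.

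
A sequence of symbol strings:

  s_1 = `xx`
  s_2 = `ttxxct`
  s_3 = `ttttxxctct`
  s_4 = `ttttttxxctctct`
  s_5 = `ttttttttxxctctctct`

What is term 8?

Each term wraps the previous one in tt on the left and ct on the right.
From ttttttttxxctctctct, 3 further steps: ttttttttxxctctctct → ttttttttttxxctctctctct → ttttttttttttxxctctctctctct → (answer).

ttttttttttttttxxctctctctctctct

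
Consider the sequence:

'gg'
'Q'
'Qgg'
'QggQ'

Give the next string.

QggQQgg

This is a Fibonacci-style word recurrence s(k) = s(k−1)·s(k−2): e.g. Q·gg = Qgg.
The next term joins QggQ and Qgg.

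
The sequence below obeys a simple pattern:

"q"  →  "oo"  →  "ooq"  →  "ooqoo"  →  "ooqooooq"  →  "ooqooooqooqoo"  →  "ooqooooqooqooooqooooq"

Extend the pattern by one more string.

ooqooooqooqooooqooooqooqooooqooqoo

Each term (from the third on) is the previous term followed by the one before it: term 3 = oo·q = ooq.
So term 8 is ooqooooqooqooooqooooq·ooqooooqooqoo.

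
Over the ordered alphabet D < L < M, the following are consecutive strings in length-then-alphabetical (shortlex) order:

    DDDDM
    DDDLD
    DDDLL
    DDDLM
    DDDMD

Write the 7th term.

DDDMM

Stepping forward 2 times from DDDMD: DDDMD → DDDML, then the target.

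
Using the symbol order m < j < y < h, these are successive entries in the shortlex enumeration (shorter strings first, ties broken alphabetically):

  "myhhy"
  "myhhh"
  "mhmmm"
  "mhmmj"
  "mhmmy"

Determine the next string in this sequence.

Treat mhmmy as a base-4 numeral over the given alphabet and add one, carrying through any trailing h's.

mhmmh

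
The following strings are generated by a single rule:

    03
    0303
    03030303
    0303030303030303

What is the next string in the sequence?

s(k+1) = s(k)·s(k) — each term doubles the last.
Doubling 0303030303030303:

03030303030303030303030303030303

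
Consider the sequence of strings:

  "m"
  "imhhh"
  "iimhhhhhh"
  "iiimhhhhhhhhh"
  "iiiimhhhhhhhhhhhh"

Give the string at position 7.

iiiiiimhhhhhhhhhhhhhhhhhh

Every step adds i to the front and hhh to the end of the previous string.
From iiiimhhhhhhhhhhhh, 2 further steps: iiiimhhhhhhhhhhhh → iiiiimhhhhhhhhhhhhhhh → (answer).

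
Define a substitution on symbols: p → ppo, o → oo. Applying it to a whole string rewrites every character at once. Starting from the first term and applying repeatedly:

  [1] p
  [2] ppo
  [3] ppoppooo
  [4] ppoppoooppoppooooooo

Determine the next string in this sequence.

ppoppoooppoppoooooooppoppoooppoppooooooooooooooo

Applying the rule to each of the 20 symbols of ppoppoooppoppooooooo gives the pieces ppo ppo oo ppo ppo oo oo oo ppo ppo oo ppo ppo oo oo oo oo oo oo oo, which concatenate to the answer.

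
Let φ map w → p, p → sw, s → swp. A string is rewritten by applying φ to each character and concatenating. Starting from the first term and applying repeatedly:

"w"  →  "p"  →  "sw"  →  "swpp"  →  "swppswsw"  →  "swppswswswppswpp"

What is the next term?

Rewriting the 16 symbols of swppswswswppswpp one by one yields swp p sw sw swp p swp p swp p sw sw swp p sw sw; concatenated:

swppswswswppswppswppswswswppswsw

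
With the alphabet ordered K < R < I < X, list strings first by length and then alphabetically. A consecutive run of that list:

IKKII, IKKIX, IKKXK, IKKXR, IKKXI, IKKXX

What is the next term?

Find the rightmost character of IKKXX below X, bump it to the next letter, and reset everything to its right to K.

IKRKK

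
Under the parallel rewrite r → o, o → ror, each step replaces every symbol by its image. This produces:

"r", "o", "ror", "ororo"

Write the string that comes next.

rororororor

Rewriting each symbol of ororo: o→ror, r→o, o→ror, r→o, o→ror, which concatenates to ror o ror o ror.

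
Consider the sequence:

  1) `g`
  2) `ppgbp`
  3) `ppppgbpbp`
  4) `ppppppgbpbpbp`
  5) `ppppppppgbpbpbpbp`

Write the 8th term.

Every step adds pp to the front and bp to the end of the previous string.
From ppppppppgbpbpbpbp, 3 further steps: ppppppppgbpbpbpbp → ppppppppppgbpbpbpbpbp → ppppppppppppgbpbpbpbpbpbp → (answer).

ppppppppppppppgbpbpbpbpbpbpbp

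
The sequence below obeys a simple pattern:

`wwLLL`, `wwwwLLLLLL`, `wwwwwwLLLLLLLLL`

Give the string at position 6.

wwwwwwwwwwwwLLLLLLLLLLLLLLLLLL

Term n consists of 2n w's, followed by 3n L's (n = 1, 2, …).
At n = 6 the blocks have lengths 12, 18.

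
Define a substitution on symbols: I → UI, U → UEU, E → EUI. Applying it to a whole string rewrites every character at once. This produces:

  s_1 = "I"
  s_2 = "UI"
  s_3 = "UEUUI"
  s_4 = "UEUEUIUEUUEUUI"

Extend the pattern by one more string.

UEUEUIUEUEUIUEUUIUEUEUIUEUUEUEUIUEUUEUUI

Replace each of the 14 characters of UEUEUIUEUUEUUI in place — UEU EUI UEU EUI UEU UI UEU EUI UEU UEU EUI UEU UEU UI — and concatenate.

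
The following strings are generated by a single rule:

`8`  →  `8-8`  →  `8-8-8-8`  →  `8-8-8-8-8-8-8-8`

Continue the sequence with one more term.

s(k+1) = s(k)·-·s(k) — each term doubles the last with '-' between the halves.
One more doubling of 8-8-8-8-8-8-8-8 gives the answer.

8-8-8-8-8-8-8-8-8-8-8-8-8-8-8-8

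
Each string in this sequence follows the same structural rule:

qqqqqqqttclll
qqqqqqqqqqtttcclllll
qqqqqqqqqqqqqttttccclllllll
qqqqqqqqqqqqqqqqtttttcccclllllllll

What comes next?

The n-th term is 3n+1 q's then n t's then n-1 c's then 2n-1 l's, where the shown terms are n = 2, 3, 4, 5.
For the next term, n = 6, so the run lengths are 19, 6, 5, 11.

qqqqqqqqqqqqqqqqqqqttttttccccclllllllllll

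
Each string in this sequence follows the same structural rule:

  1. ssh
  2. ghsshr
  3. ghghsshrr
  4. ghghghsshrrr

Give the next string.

s(k+1) = gh·s(k)·r, so each term gains gh as a prefix and r as a suffix.
Applying this once more to ghghghsshrrr:

ghghghghsshrrrr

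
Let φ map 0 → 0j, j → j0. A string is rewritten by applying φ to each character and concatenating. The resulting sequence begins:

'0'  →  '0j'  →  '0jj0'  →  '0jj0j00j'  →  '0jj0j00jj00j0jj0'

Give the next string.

Replace each of the 16 characters of 0jj0j00jj00j0jj0 in place — 0j j0 j0 0j j0 0j 0j j0 j0 0j 0j j0 0j j0 j0 0j — and concatenate.

0jj0j00jj00j0jj0j00j0jj00jj0j00j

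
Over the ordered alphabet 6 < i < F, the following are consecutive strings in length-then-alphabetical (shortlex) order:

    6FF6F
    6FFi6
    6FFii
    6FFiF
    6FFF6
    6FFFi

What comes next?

6FFFF

The successor of 6FFFi increments the rightmost position that isn't already F and resets every position after it to 6.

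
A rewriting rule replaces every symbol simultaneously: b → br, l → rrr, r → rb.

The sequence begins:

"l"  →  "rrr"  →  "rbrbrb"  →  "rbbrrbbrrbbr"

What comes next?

Apply φ to rbbrrbbrrbbr symbol by symbol: r→rb, b→br, b→br, r→rb, r→rb, b→br, b→br, r→rb, r→rb, b→br, b→br, r→rb; joined: rb br br rb rb br br rb rb br br rb.

rbbrbrrbrbbrbrrbrbbrbrrb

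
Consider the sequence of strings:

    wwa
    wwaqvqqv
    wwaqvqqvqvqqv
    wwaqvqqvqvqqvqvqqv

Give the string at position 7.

wwaqvqqvqvqqvqvqqvqvqqvqvqqvqvqqv

Each term is the previous one with qvqqv appended.
From wwaqvqqvqvqqvqvqqv, 3 further steps: wwaqvqqvqvqqvqvqqv → wwaqvqqvqvqqvqvqqvqvqqv → wwaqvqqvqvqqvqvqqvqvqqvqvqqv → (answer).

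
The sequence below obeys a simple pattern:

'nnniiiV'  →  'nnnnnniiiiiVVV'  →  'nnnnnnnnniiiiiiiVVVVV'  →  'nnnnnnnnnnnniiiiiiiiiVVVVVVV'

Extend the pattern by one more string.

nnnnnnnnnnnnnnniiiiiiiiiiiVVVVVVVVV

Term n consists of 3n n's, followed by 2n+1 i's, followed by 2n-1 V's (n = 1, 2, …).
At n = 5 the blocks have lengths 15, 11, 9.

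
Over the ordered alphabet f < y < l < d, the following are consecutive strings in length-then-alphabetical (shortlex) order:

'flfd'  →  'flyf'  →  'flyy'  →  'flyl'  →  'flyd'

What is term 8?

Stepping forward 3 times from flyd: flyd → fllf → flly, then the target.

flll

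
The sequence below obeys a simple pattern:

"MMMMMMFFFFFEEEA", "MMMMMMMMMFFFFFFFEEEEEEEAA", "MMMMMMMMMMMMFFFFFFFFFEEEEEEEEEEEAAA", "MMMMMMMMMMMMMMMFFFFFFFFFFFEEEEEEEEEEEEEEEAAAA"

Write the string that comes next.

Term n consists of 3n+3 M's, followed by 2n+3 F's, followed by 4n-1 E's, followed by n A's (n = 1, 2, …).
At n = 5 the blocks have lengths 18, 13, 19, 5.

MMMMMMMMMMMMMMMMMMFFFFFFFFFFFFFEEEEEEEEEEEEEEEEEEEAAAAA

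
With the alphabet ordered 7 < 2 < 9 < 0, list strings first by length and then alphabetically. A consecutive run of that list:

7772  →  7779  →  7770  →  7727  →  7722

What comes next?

7729

The successor of 7722 increments the rightmost position that isn't already 0 and resets every position after it to 7.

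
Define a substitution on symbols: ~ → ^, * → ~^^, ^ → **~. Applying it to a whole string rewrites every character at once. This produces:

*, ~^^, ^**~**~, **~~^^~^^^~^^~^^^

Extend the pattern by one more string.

~^^~^^^^**~**~^**~**~**~^**~**~^**~**~**~

Applying the rule to each of the 17 symbols of **~~^^~^^^~^^~^^^ gives the pieces ~^^ ~^^ ^ ^ **~ **~ ^ **~ **~ **~ ^ **~ **~ ^ **~ **~ **~, which concatenate to the answer.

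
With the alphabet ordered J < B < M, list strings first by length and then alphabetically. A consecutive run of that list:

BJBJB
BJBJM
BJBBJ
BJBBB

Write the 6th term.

BJBMJ

Advancing 2 positions from BJBBB through BJBBB → BJBBM reaches term 6.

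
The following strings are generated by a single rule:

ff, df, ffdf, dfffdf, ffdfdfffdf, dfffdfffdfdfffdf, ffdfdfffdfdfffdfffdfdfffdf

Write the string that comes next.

This is a Fibonacci-style word recurrence s(k) = s(k−2)·s(k−1): e.g. ff·df = ffdf.
Continuing: dfffdfffdfdfffdf · ffdfdfffdfdfffdfffdfdfffdf gives term 8.

dfffdfffdfdfffdfffdfdfffdfdfffdfffdfdfffdf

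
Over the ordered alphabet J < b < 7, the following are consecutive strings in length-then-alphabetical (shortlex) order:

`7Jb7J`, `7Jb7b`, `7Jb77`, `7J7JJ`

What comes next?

Treat 7J7JJ as a base-3 numeral over the given alphabet and add one, carrying through any trailing 7's.

7J7Jb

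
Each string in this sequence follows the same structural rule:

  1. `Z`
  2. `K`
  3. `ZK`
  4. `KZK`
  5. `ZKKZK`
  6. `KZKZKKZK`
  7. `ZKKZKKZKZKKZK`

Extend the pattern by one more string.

Each term (from the third on) is the two preceding terms concatenated in order: term 3 = Z·K = ZK.
Continuing: KZKZKKZK · ZKKZKKZKZKKZK gives term 8.

KZKZKKZKZKKZKKZKZKKZK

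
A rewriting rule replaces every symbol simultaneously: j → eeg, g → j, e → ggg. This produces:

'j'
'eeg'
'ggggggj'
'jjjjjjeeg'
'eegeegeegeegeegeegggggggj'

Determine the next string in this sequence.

Replace each of the 25 characters of eegeegeegeegeegeegggggggj in place — ggg ggg j ggg ggg j ggg ggg j ggg ggg j ggg ggg j ggg ggg j j j j j j j eeg — and concatenate.

ggggggjggggggjggggggjggggggjggggggjggggggjjjjjjjeeg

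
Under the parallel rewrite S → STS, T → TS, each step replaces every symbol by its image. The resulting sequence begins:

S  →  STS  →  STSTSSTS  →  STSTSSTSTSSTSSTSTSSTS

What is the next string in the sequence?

Rewriting the 21 symbols of STSTSSTSTSSTSSTSTSSTS one by one yields STS TS STS TS STS STS TS STS TS STS STS TS STS STS TS STS TS STS STS TS STS; concatenated:

STSTSSTSTSSTSSTSTSSTSTSSTSSTSTSSTSSTSTSSTSTSSTSSTSTSSTS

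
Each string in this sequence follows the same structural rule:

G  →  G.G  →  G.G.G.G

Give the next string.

G.G.G.G.G.G.G.G

Each string is two copies of the previous one joined by '.'.
One more doubling of G.G.G.G gives the answer.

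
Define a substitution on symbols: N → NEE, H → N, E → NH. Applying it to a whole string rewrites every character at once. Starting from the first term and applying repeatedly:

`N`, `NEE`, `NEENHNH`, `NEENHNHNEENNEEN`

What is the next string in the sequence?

NEENHNHNEENNEENNEENHNHNEENEENHNHNEE

Applying the rule to each of the 15 symbols of NEENHNHNEENNEEN gives the pieces NEE NH NH NEE N NEE N NEE NH NH NEE NEE NH NH NEE, which concatenate to the answer.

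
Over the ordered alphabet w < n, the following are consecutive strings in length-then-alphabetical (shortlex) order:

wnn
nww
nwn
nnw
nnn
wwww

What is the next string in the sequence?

wwwn

Find the rightmost character of wwww below n, bump it to the next letter, and reset everything to its right to w.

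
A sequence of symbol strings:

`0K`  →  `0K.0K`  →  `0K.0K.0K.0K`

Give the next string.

Every step duplicates the string with '.' between the halves.
Doubling 0K.0K.0K.0K with '.' between the halves:

0K.0K.0K.0K.0K.0K.0K.0K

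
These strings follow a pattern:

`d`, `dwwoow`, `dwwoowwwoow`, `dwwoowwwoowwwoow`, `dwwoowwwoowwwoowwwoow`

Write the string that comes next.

Each term is the previous one with wwoow appended.
One more step from dwwoowwwoowwwoowwwoow gives the answer.

dwwoowwwoowwwoowwwoowwwoow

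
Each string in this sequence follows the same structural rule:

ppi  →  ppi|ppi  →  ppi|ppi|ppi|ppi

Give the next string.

Every step duplicates the string with '|' between the halves.
One more doubling of ppi|ppi|ppi|ppi gives the answer.

ppi|ppi|ppi|ppi|ppi|ppi|ppi|ppi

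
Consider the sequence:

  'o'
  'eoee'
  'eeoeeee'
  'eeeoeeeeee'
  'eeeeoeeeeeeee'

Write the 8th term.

eeeeeeeoeeeeeeeeeeeeee

Every step adds e to the front and ee to the end of the previous string.
From eeeeoeeeeeeee, 3 further steps: eeeeoeeeeeeee → eeeeeoeeeeeeeeee → eeeeeeoeeeeeeeeeeee → (answer).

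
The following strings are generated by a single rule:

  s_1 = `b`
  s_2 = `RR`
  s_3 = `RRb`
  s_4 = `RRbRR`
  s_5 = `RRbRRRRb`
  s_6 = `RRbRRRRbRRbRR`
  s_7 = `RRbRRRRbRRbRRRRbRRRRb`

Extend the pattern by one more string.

Each term (from the third on) is the previous term followed by the one before it: term 3 = RR·b = RRb.
The next term joins RRbRRRRbRRbRRRRbRRRRb and RRbRRRRbRRbRR.

RRbRRRRbRRbRRRRbRRRRbRRbRRRRbRRbRR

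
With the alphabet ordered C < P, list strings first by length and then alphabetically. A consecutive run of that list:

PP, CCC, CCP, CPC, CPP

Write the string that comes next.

PCC

Treat CPP as a base-2 numeral over the given alphabet and add one, carrying through any trailing P's.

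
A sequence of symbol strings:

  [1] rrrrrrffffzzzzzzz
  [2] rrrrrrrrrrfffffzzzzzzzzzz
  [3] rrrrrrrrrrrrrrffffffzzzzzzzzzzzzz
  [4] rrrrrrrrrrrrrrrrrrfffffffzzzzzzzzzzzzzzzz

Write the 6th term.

Term n consists of 4n-2 r's, followed by n+2 f's, followed by 3n+1 z's, where the shown terms are n = 2, 3, 4, 5.
Setting n = 7 gives 26, 9, 22 characters in each block.

rrrrrrrrrrrrrrrrrrrrrrrrrrfffffffffzzzzzzzzzzzzzzzzzzzzzz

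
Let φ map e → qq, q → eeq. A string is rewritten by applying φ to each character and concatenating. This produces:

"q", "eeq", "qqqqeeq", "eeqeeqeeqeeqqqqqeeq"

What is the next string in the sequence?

qqqqeeqqqqqeeqqqqqeeqqqqqeeqeeqeeqeeqeeqqqqqeeq

φ(eeqeeqeeqeeqqqqqeeq) expands symbol-by-symbol to qq qq eeq qq qq eeq qq qq eeq qq qq eeq eeq eeq eeq eeq qq qq eeq; joining the 19 pieces gives the next term.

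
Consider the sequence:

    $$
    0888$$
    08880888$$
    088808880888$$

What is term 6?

08880888088808880888$$

Each term is the previous one with 0888 prepended.
From 088808880888$$, 2 further steps: 088808880888$$ → 0888088808880888$$ → (answer).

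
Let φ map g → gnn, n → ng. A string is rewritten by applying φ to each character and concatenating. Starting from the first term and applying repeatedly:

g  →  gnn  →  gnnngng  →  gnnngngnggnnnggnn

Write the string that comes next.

Rewriting the 17 symbols of gnnngngnggnnnggnn one by one yields gnn ng ng ng gnn ng gnn ng gnn gnn ng ng ng gnn gnn ng ng; concatenated:

gnnngngnggnnnggnnnggnngnnngngnggnngnnngng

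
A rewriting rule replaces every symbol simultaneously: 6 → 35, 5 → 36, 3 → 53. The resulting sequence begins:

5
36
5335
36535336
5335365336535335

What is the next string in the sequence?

36535336533536535335365336535336

Applying the rule to each of the 16 symbols of 5335365336535335 gives the pieces 36 53 53 36 53 35 36 53 53 35 36 53 36 53 53 36, which concatenate to the answer.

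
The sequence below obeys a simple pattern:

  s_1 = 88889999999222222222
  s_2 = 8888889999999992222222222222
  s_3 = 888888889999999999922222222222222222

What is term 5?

8888888888889999999999999992222222222222222222222222

Each string has the form 8^{2n} 9^{2n+3} 2^{4n+1}, where the shown terms are n = 2, 3, 4.
At n = 6 the blocks have lengths 12, 15, 25.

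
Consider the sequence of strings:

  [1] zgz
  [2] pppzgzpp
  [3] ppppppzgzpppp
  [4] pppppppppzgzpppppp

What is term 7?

Each term wraps the previous one in ppp on the left and pp on the right.
From pppppppppzgzpppppp, 3 further steps: pppppppppzgzpppppp → ppppppppppppzgzpppppppp → pppppppppppppppzgzpppppppppp → (answer).

ppppppppppppppppppzgzpppppppppppp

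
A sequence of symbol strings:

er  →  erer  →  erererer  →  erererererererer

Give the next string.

erererererererererererererererer

s(k+1) = s(k)·s(k) — each term doubles the last.
So the next term is two copies of erererererererer.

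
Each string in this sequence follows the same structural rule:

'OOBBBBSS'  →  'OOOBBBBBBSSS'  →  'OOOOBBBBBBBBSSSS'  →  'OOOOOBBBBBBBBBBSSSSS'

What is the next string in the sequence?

OOOOOOBBBBBBBBBBBBSSSSSS

Reading off run lengths: O runs 2, 3, 4, 5; B runs 4, 6, 8, 10; S runs 2, 3, 4, 5 — each is linear in n (n = 1, 2, …).
Setting n = 5 gives 6, 12, 6 characters in each block.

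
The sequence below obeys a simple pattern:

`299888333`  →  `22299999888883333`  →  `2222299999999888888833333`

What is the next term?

The n-th term is 2n-1 2's then 3n-1 9's then 2n+1 8's then n+2 3's (n = 1, 2, …).
At n = 4 the blocks have lengths 7, 11, 9, 6.

222222299999999999888888888333333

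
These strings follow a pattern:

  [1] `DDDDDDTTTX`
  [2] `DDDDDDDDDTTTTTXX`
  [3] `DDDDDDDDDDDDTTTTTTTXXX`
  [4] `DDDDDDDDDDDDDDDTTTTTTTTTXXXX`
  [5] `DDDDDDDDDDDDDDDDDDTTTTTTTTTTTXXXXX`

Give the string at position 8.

Each string has the form D^{3n} T^{2n-1} X^{n-1}, where the shown terms are n = 2, 3, 4, 5, 6.
At n = 9 the blocks have lengths 27, 17, 8.

DDDDDDDDDDDDDDDDDDDDDDDDDDDTTTTTTTTTTTTTTTTTXXXXXXXX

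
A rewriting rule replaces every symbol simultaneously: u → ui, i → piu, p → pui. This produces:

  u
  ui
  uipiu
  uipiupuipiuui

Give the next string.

uipiupuipiuuipuiuipiupuipiuuiuipiu

Applying the rule to each of the 13 symbols of uipiupuipiuui gives the pieces ui piu pui piu ui pui ui piu pui piu ui ui piu, which concatenate to the answer.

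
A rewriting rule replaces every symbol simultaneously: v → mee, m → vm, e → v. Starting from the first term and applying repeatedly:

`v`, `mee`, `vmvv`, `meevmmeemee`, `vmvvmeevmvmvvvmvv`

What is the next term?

meevmmeemeevmvvmeevmmeevmmeemeemeevmmeemee

φ(vmvvmeevmvmvvvmvv) expands symbol-by-symbol to mee vm mee mee vm v v mee vm mee vm mee mee mee vm mee mee; joining the 17 pieces gives the next term.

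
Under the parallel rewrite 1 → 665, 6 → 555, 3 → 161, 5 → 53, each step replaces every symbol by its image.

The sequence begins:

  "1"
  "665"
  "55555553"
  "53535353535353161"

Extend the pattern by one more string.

Rewriting the 17 symbols of 53535353535353161 one by one yields 53 161 53 161 53 161 53 161 53 161 53 161 53 161 665 555 665; concatenated:

53161531615316153161531615316153161665555665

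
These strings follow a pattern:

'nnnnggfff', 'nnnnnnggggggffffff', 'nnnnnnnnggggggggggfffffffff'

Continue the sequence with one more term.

The n-th term is 2n+2 n's then 4n-2 g's then 3n f's (n = 1, 2, …).
Setting n = 4 gives 10, 14, 12 characters in each block.

nnnnnnnnnnggggggggggggggffffffffffff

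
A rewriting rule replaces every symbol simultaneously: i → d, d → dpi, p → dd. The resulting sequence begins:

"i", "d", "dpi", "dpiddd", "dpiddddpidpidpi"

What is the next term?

Rewriting the 15 symbols of dpiddddpidpidpi one by one yields dpi dd d dpi dpi dpi dpi dd d dpi dd d dpi dd d; concatenated:

dpiddddpidpidpidpiddddpiddddpiddd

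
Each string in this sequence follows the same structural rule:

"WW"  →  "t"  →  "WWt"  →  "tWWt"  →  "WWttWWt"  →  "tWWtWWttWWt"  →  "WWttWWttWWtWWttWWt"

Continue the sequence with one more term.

tWWtWWttWWtWWttWWttWWtWWttWWt

Each term (from the third on) is the two preceding terms concatenated in order: term 3 = WW·t = WWt.
Continuing: tWWtWWttWWt · WWttWWttWWtWWttWWt gives term 8.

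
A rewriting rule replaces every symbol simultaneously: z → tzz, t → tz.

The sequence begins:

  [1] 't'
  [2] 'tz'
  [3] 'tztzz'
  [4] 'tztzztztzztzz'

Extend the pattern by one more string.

tztzztztzztzztztzztztzztzztztzztzz

φ(tztzztztzztzz) expands symbol-by-symbol to tz tzz tz tzz tzz tz tzz tz tzz tzz tz tzz tzz; joining the 13 pieces gives the next term.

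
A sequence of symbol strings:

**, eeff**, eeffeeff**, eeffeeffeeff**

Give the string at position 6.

eeffeeffeeffeeffeeff**

The strings grow by a fixed prefix eeff each time.
From eeffeeffeeff**, 2 further steps: eeffeeffeeff** → eeffeeffeeffeeff** → (answer).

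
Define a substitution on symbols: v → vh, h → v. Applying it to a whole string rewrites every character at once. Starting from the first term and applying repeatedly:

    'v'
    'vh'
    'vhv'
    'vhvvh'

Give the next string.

Rewriting each symbol of vhvvh: v→vh, h→v, v→vh, v→vh, h→v, which concatenates to vh v vh vh v.

vhvvhvhv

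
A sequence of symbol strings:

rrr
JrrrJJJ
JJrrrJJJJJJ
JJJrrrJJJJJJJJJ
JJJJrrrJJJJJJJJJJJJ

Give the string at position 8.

s(k+1) = J·s(k)·JJJ, so each term gains J as a prefix and JJJ as a suffix.
From JJJJrrrJJJJJJJJJJJJ, 3 further steps: JJJJrrrJJJJJJJJJJJJ → JJJJJrrrJJJJJJJJJJJJJJJ → JJJJJJrrrJJJJJJJJJJJJJJJJJJ → (answer).

JJJJJJJrrrJJJJJJJJJJJJJJJJJJJJJ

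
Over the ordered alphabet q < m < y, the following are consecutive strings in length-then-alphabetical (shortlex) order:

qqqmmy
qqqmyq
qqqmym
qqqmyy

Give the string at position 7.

Stepping forward 3 times from qqqmyy: qqqmyy → qqqyqq → qqqyqm, then the target.

qqqyqy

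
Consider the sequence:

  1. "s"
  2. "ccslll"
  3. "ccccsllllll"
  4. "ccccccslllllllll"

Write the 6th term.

Each term wraps the previous one in cc on the left and lll on the right.
From ccccccslllllllll, 2 further steps: ccccccslllllllll → ccccccccsllllllllllll → (answer).

ccccccccccslllllllllllllll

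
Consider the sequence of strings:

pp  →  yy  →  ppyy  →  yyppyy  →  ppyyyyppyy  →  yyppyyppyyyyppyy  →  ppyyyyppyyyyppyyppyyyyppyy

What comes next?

Each term (from the third on) is the two preceding terms concatenated in order: term 3 = pp·yy = ppyy.
So term 8 is yyppyyppyyyyppyy·ppyyyyppyyyyppyyppyyyyppyy.

yyppyyppyyyyppyyppyyyyppyyyyppyyppyyyyppyy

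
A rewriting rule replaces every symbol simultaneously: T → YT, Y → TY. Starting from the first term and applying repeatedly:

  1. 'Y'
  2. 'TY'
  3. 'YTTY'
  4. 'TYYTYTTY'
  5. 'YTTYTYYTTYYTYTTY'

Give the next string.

Replace each of the 16 characters of YTTYTYYTTYYTYTTY in place — TY YT YT TY YT TY TY YT YT TY TY YT TY YT YT TY — and concatenate.

TYYTYTTYYTTYTYYTYTTYTYYTTYYTYTTY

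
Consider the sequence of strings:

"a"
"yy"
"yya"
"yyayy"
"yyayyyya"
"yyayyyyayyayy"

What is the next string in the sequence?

yyayyyyayyayyyyayyyya

From term 3 onward, concatenate the last term with the second-to-last: yy·a = yya, yya·yy = yyayy, …
So term 7 is yyayyyyayyayy·yyayyyya.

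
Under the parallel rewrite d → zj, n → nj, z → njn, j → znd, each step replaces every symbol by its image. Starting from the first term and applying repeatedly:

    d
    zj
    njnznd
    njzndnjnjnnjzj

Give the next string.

Rewriting the 14 symbols of njzndnjnjnnjzj one by one yields nj znd njn nj zj nj znd nj znd nj nj znd njn znd; concatenated:

njzndnjnnjzjnjzndnjzndnjnjzndnjnznd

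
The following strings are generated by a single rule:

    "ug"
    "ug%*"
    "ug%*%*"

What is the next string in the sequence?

Each term is the previous one with %* appended.
One more step from ug%*%* gives the answer.

ug%*%*%*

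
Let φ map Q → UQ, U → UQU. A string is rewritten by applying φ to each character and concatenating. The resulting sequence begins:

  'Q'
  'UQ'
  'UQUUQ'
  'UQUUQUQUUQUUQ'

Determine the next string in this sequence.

Rewriting the 13 symbols of UQUUQUQUUQUUQ one by one yields UQU UQ UQU UQU UQ UQU UQ UQU UQU UQ UQU UQU UQ; concatenated:

UQUUQUQUUQUUQUQUUQUQUUQUUQUQUUQUUQ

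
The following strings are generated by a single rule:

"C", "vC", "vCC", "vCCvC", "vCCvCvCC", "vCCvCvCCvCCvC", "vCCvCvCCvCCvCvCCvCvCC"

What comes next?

vCCvCvCCvCCvCvCCvCvCCvCCvCvCCvCCvC

This is a Fibonacci-style word recurrence s(k) = s(k−1)·s(k−2): e.g. vC·C = vCC.
The next term joins vCCvCvCCvCCvCvCCvCvCC and vCCvCvCCvCCvC.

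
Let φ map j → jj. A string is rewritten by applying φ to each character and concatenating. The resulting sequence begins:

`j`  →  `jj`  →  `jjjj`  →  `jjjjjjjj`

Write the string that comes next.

Expanding jjjjjjjj: j→jj, j→jj, j→jj, j→jj, j→jj, j→jj, j→jj, j→jj. Concatenated: jj jj jj jj jj jj jj jj.

jjjjjjjjjjjjjjjj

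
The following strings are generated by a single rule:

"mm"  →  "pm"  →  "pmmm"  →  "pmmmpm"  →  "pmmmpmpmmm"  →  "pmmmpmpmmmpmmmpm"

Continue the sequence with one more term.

pmmmpmpmmmpmmmpmpmmmpmpmmm

This is a Fibonacci-style word recurrence s(k) = s(k−1)·s(k−2): e.g. pm·mm = pmmm.
The next term joins pmmmpmpmmmpmmmpm and pmmmpmpmmm.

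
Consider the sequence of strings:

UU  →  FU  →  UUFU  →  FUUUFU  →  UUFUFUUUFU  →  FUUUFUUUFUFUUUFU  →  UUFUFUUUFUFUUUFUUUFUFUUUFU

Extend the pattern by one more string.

FUUUFUUUFUFUUUFUUUFUFUUUFUFUUUFUUUFUFUUUFU

Each term (from the third on) is the two preceding terms concatenated in order: term 3 = UU·FU = UUFU.
Continuing: FUUUFUUUFUFUUUFU · UUFUFUUUFUFUUUFUUUFUFUUUFU gives term 8.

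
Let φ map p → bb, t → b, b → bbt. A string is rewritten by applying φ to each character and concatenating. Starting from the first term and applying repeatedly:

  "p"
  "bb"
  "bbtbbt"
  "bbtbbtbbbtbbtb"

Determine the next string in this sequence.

Applying the rule to each of the 14 symbols of bbtbbtbbbtbbtb gives the pieces bbt bbt b bbt bbt b bbt bbt bbt b bbt bbt b bbt, which concatenate to the answer.

bbtbbtbbbtbbtbbbtbbtbbtbbbtbbtbbbt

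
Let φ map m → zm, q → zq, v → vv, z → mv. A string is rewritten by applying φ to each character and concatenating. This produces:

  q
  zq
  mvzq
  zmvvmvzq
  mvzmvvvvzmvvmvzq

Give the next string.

Rewriting the 16 symbols of mvzmvvvvzmvvmvzq one by one yields zm vv mv zm vv vv vv vv mv zm vv vv zm vv mv zq; concatenated:

zmvvmvzmvvvvvvvvmvzmvvvvzmvvmvzq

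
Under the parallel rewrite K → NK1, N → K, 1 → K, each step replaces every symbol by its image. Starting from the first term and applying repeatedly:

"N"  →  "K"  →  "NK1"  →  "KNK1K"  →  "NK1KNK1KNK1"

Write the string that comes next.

Rewriting each symbol of NK1KNK1KNK1: N→K, K→NK1, 1→K, K→NK1, N→K, K→NK1, 1→K, K→NK1, N→K, K→NK1, 1→K, which concatenates to K NK1 K NK1 K NK1 K NK1 K NK1 K.

KNK1KNK1KNK1KNK1KNK1K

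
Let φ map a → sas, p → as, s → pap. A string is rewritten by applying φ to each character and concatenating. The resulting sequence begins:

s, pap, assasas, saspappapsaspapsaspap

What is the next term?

papsaspapassasasassasaspapsaspapassasaspapsaspapassasas

φ(saspappapsaspapsaspap) expands symbol-by-symbol to pap sas pap as sas as as sas as pap sas pap as sas as pap sas pap as sas as; joining the 21 pieces gives the next term.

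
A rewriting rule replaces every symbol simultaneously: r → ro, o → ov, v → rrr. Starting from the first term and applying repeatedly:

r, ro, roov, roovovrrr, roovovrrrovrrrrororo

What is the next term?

roovovrrrovrrrrororoovrrrrorororoovroovroov

φ(roovovrrrovrrrrororo) expands symbol-by-symbol to ro ov ov rrr ov rrr ro ro ro ov rrr ro ro ro ro ov ro ov ro ov; joining the 20 pieces gives the next term.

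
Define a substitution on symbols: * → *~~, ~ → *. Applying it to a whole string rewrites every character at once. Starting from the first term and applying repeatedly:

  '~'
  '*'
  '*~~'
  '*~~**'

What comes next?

*~~***~~*~~

Apply φ to *~~** symbol by symbol: *→*~~, ~→*, ~→*, *→*~~, *→*~~; joined: *~~ * * *~~ *~~.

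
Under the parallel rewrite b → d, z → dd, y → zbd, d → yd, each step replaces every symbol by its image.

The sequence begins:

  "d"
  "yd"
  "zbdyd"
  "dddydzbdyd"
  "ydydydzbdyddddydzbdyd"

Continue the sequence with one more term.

Applying the rule to each of the 21 symbols of ydydydzbdyddddydzbdyd gives the pieces zbd yd zbd yd zbd yd dd d yd zbd yd yd yd yd zbd yd dd d yd zbd yd, which concatenate to the answer.

zbdydzbdydzbdyddddydzbdydydydydzbdyddddydzbdyd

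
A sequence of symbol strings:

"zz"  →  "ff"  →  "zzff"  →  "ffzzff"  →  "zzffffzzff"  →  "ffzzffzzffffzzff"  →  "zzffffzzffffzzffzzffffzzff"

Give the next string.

ffzzffzzffffzzffzzffffzzffffzzffzzffffzzff

From term 3 onward, concatenate the second-to-last term with the last: zz·ff = zzff, ff·zzff = ffzzff, …
The next term joins ffzzffzzffffzzff and zzffffzzffffzzffzzffffzzff.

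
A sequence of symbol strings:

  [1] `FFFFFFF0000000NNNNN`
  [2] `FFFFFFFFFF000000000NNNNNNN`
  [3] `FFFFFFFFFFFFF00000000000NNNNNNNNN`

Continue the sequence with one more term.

FFFFFFFFFFFFFFFF0000000000000NNNNNNNNNNN

Term n consists of 3n+1 F's, followed by 2n+3 0's, followed by 2n+1 N's, where the shown terms are n = 2, 3, 4.
Setting n = 5 gives 16, 13, 11 characters in each block.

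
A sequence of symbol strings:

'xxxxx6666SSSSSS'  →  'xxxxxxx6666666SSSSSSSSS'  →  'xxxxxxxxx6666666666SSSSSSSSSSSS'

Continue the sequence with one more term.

Each string has the form x^{2n+3} 6^{3n+1} S^{3n+3} (n = 1, 2, …).
For the next term, n = 4, so the run lengths are 11, 13, 15.

xxxxxxxxxxx6666666666666SSSSSSSSSSSSSSS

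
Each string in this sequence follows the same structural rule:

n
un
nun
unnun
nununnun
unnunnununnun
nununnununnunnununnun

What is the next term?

unnunnununnunnununnununnunnununnun

This is a Fibonacci-style word recurrence s(k) = s(k−2)·s(k−1): e.g. n·un = nun.
Continuing: unnunnununnun · nununnununnunnununnun gives term 8.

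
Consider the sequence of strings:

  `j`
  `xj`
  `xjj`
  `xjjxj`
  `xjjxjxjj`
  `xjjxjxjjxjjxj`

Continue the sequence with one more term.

This is a Fibonacci-style word recurrence s(k) = s(k−1)·s(k−2): e.g. xj·j = xjj.
So term 7 is xjjxjxjjxjjxj·xjjxjxjj.

xjjxjxjjxjjxjxjjxjxjj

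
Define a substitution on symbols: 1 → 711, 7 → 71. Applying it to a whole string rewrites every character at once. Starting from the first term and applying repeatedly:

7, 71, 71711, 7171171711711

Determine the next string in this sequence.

7171171711711717117171171171711711

Replace each of the 13 characters of 7171171711711 in place — 71 711 71 711 711 71 711 71 711 711 71 711 711 — and concatenate.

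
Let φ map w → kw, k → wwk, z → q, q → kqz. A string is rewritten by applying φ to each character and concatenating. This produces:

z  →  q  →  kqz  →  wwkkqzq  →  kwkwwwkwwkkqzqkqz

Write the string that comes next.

Applying the rule to each of the 17 symbols of kwkwwwkwwkkqzqkqz gives the pieces wwk kw wwk kw kw kw wwk kw kw wwk wwk kqz q kqz wwk kqz q, which concatenate to the answer.

wwkkwwwkkwkwkwwwkkwkwwwkwwkkqzqkqzwwkkqzq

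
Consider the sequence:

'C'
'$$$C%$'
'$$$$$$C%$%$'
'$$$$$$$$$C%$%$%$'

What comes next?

s(k+1) = $$$·s(k)·%$, so each term gains $$$ as a prefix and %$ as a suffix.
Applying this once more to $$$$$$$$$C%$%$%$:

$$$$$$$$$$$$C%$%$%$%$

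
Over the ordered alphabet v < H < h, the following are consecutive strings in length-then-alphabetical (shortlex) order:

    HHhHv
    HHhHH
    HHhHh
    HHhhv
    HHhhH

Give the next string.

HHhhh

Find the rightmost character of HHhhH below h, bump it to the next letter, and reset everything to its right to v.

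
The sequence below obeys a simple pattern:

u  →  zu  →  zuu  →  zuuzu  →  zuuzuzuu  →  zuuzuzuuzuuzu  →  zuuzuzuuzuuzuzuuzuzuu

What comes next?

From term 3 onward, concatenate the last term with the second-to-last: zu·u = zuu, zuu·zu = zuuzu, …
Continuing: zuuzuzuuzuuzuzuuzuzuu · zuuzuzuuzuuzu gives term 8.

zuuzuzuuzuuzuzuuzuzuuzuuzuzuuzuuzu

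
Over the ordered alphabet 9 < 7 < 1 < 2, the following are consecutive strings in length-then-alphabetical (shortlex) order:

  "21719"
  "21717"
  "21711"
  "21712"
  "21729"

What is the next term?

The successor of 21729 increments the rightmost position that isn't already 2 and resets every position after it to 9.

21727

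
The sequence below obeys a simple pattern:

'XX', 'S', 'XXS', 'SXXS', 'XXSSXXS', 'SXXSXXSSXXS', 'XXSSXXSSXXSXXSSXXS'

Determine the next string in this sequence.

SXXSXXSSXXSXXSSXXSSXXSXXSSXXS

This is a Fibonacci-style word recurrence s(k) = s(k−2)·s(k−1): e.g. XX·S = XXS.
Continuing: SXXSXXSSXXS · XXSSXXSSXXSXXSSXXS gives term 8.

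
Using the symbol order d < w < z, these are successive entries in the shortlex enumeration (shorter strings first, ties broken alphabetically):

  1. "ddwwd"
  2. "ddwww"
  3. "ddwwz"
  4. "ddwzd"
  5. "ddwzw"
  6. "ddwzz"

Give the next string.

ddzdd

Treat ddwzz as a base-3 numeral over the given alphabet and add one, carrying through any trailing z's.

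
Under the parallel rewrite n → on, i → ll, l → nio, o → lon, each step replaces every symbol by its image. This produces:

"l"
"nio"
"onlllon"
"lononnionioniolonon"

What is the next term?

niolononlonononlllononlllononlllonniolononlonon

φ(lononnionioniolonon) expands symbol-by-symbol to nio lon on lon on on ll lon on ll lon on ll lon nio lon on lon on; joining the 19 pieces gives the next term.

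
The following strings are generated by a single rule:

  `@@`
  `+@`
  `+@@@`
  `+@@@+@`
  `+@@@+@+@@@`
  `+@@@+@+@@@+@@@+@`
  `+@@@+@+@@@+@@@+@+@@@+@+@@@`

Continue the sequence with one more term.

+@@@+@+@@@+@@@+@+@@@+@+@@@+@@@+@+@@@+@@@+@

From term 3 onward, concatenate the last term with the second-to-last: +@·@@ = +@@@, +@@@·+@ = +@@@+@, …
The next term joins +@@@+@+@@@+@@@+@+@@@+@+@@@ and +@@@+@+@@@+@@@+@.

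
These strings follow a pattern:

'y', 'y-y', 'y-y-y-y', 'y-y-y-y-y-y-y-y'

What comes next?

Every step duplicates the string with '-' between the halves.
Doubling y-y-y-y-y-y-y-y with '-' between the halves:

y-y-y-y-y-y-y-y-y-y-y-y-y-y-y-y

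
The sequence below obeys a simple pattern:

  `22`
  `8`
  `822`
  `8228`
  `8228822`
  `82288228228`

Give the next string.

This is a Fibonacci-style word recurrence s(k) = s(k−1)·s(k−2): e.g. 8·22 = 822.
The next term joins 82288228228 and 8228822.

822882282288228822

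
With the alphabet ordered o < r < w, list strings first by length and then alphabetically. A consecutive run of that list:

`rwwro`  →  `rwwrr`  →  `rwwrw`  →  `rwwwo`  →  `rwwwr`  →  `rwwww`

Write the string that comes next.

Find the rightmost character of rwwww below w, bump it to the next letter, and reset everything to its right to o.

woooo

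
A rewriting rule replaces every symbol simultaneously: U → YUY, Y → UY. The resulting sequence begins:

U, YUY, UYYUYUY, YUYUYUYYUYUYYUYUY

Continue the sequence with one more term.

UYYUYUYYUYUYYUYUYUYYUYUYYUYUYUYYUYUYYUYUY

Replace each of the 17 characters of YUYUYUYYUYUYYUYUY in place — UY YUY UY YUY UY YUY UY UY YUY UY YUY UY UY YUY UY YUY UY — and concatenate.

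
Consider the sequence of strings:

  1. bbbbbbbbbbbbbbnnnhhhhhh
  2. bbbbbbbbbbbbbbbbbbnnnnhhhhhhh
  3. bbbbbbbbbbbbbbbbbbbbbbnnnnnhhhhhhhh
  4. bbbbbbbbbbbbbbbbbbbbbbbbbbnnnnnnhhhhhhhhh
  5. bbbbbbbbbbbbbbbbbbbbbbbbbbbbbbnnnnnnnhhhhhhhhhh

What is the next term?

Reading off run lengths: b runs 14, 18, 22, 26, 30; n runs 3, 4, 5, 6, 7; h runs 6, 7, 8, 9, 10 — each is linear in n, where the shown terms are n = 3, 4, 5, 6, 7.
For the next term, n = 8, so the run lengths are 34, 8, 11.

bbbbbbbbbbbbbbbbbbbbbbbbbbbbbbbbbbnnnnnnnnhhhhhhhhhhh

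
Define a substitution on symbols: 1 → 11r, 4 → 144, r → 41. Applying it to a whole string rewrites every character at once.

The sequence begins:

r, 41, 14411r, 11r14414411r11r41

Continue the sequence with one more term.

Rewriting the 17 symbols of 11r14414411r11r41 one by one yields 11r 11r 41 11r 144 144 11r 144 144 11r 11r 41 11r 11r 41 144 11r; concatenated:

11r11r4111r14414411r14414411r11r4111r11r4114411r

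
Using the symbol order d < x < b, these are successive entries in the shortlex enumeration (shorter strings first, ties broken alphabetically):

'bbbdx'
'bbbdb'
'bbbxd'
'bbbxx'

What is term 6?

bbbbd

Advancing 2 positions from bbbxx through bbbxx → bbbxb reaches term 6.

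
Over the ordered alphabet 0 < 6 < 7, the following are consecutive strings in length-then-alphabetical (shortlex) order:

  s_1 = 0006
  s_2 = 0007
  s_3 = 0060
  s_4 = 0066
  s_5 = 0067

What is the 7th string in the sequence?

0076

Stepping forward 2 times from 0067: 0067 → 0070, then the target.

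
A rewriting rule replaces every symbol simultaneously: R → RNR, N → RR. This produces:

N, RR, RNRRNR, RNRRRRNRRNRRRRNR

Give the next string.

Rewriting the 16 symbols of RNRRRRNRRNRRRRNR one by one yields RNR RR RNR RNR RNR RNR RR RNR RNR RR RNR RNR RNR RNR RR RNR; concatenated:

RNRRRRNRRNRRNRRNRRRRNRRNRRRRNRRNRRNRRNRRRRNR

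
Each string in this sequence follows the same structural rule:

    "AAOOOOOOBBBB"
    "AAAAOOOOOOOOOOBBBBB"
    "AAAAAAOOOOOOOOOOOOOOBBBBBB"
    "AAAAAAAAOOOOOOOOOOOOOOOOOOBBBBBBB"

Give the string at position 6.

AAAAAAAAAAAAOOOOOOOOOOOOOOOOOOOOOOOOOOBBBBBBBBB

The n-th term is 2n A's then 4n+2 O's then n+3 B's (n = 1, 2, …).
Setting n = 6 gives 12, 26, 9 characters in each block.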